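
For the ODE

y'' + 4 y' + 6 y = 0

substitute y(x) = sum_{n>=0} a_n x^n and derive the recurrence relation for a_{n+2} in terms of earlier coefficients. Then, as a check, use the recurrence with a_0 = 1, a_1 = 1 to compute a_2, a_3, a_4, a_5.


Substitute y = sum_n a_n x^n.
y''(x) has coefficient (n+2)(n+1) a_{n+2} at x^n;
4 y'(x) has coefficient 4 (n+1) a_{n+1} at x^n;
6 y(x) has coefficient 6 a_n at x^n.
Matching x^n: (n+2)(n+1) a_{n+2} + 4 (n+1) a_{n+1} + 6 a_n = 0.
Thus a_{n+2} = [-4 (n+1) a_{n+1} - 6 a_n] / ((n+1)(n+2)).

Check with a_0 = 1, a_1 = 1 (apply the recurrence for n = 0, 1, 2, 3): a_0 = 1, a_1 = 1, a_2 = -5, a_3 = 17/3, a_4 = -19/6, a_5 = 5/6.

a_(n+2) = [-4 (n+1) a_(n+1) - 6 a_n] / ((n+1)(n+2)); check: a_0 = 1, a_1 = 1, a_2 = -5, a_3 = 17/3, a_4 = -19/6, a_5 = 5/6


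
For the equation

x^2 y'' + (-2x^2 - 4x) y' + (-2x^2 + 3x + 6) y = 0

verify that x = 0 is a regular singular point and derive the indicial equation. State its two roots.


Divide by x^2 to reach normal form y'' + P_1(x) y' + P_2(x) y = 0 with P_1(x) = -2 - 4/x and P_2(x) = -2 + 3/x + 6/x^2.
x = 0 is a singular point because the y'-coefficient -2 - 4/x has a pole at x = 0 and the y-coefficient -2 + 3/x + 6/x^2 has a pole at x = 0.
It is a regular singular point because x P_1(x) = p(x) = -2x - 4 and x^2 P_2(x) = q(x) = -2x^2 + 3x + 6 are polynomials, hence analytic at x = 0.
p(0) = -4,  q(0) = 6.
Indicial equation: r(r-1) + p(0) r + q(0) = 0, i.e. r^2 + (p(0) - 1) r + q(0) = 0, i.e. r^2 - 5 r + 6 = 0.
Discriminant: (-5)^2 - 4(6) = 1, so r = (5 ± 1)/2.
Solving: r_1 = 3, r_2 = 2.

indicial: r^2 - 5 r + 6 = 0; roots r_1 = 3, r_2 = 2


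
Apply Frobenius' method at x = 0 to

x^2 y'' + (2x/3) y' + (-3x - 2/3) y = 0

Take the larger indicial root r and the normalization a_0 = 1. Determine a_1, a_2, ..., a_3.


Write in Frobenius form y'' + (p(x)/x) y' + (q(x)/x^2) y = 0:
  p(x) = 2/3,  q(x) = -3x - 2/3.
Indicial equation: r(r-1) + (2/3) r + (-2/3) = 0 -> roots r_1 = 1, r_2 = -2/3.
Take r = r_1 = 1. Let y(x) = x^r sum_{n>=0} a_n x^n with a_0 = 1.
Substitute y = x^r sum a_n x^n and match x^{r+n}. The recurrence is
  D(n) a_n - 3 a_{n-1} = 0,  where D(n) = (r+n)(r+n-1) + (2/3)(r+n) + (-2/3).
  a_n = 3 / D(n) * a_{n-1}.
Since the indicial polynomial factors as (r - r_1)(r - r_2), D(n) = (r_1 + n - r_1)(r_1 + n - r_2) = n(n + 5/3).
Evaluating step by step (a_0 = 1):
  n = 1: D(1) = 1(1 + 5/3) = 8/3; numerator = 3(1) = 3; a_1 = (3)/(8/3) = 9/8
  n = 2: D(2) = 2(2 + 5/3) = 22/3; numerator = 3(9/8) = 27/8; a_2 = (27/8)/(22/3) = 81/176
  n = 3: D(3) = 3(3 + 5/3) = 14; numerator = 3(81/176) = 243/176; a_3 = (243/176)/(14) = 243/2464

r = 1; a_0 = 1; a_1 = 9/8; a_2 = 81/176; a_3 = 243/2464


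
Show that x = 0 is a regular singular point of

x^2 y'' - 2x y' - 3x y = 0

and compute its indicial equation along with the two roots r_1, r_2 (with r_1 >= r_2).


Divide by x^2 to reach normal form y'' + P_1(x) y' + P_2(x) y = 0 with P_1(x) = -2/x and P_2(x) = -3/x.
x = 0 is a singular point because the y'-coefficient -2/x has a pole at x = 0 and the y-coefficient -3/x has a pole at x = 0.
It is a regular singular point because x P_1(x) = p(x) = -2 and x^2 P_2(x) = q(x) = -3x are polynomials, hence analytic at x = 0.
p(0) = -2,  q(0) = 0.
Indicial equation: r(r-1) + p(0) r + q(0) = 0, i.e. r^2 + (p(0) - 1) r + q(0) = 0, i.e. r^2 - 3 r = 0.
Discriminant: (-3)^2 - 4(0) = 9, so r = (3 ± 3)/2.
Solving: r_1 = 3, r_2 = 0.

indicial: r^2 - 3 r = 0; roots r_1 = 3, r_2 = 0


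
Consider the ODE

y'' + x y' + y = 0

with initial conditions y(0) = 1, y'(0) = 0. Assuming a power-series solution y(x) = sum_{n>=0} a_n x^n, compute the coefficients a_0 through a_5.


Ansatz: y(x) = sum_{n>=0} a_n x^n, so y'(x) = sum_{n>=1} n a_n x^(n-1) and y''(x) = sum_{n>=2} n(n-1) a_n x^(n-2).
Substitute into P(x) y'' + Q(x) y' + R(x) y = 0 with P(x) = 1, Q(x) = x, R(x) = 1, and match powers of x.
Initial conditions: a_0 = 1, a_1 = 0.
Setting the coefficient of each power of x to zero and solving order by order (substituting the coefficients already found):
  x^0: 2 a_2 + a_0 = 0  ->  2 a_2 = -a_0 = -1  ->  a_2 = -1/2
  x^1: 6 a_3 + 2 a_1 = 0  ->  6 a_3 = -2 a_1 = 0  ->  a_3 = 0
  x^2: 12 a_4 + 3 a_2 = 0  ->  12 a_4 = -3 a_2 = 3/2  ->  a_4 = 1/8
  x^3: 20 a_5 + 4 a_3 = 0  ->  20 a_5 = -4 a_3 = 0  ->  a_5 = 0
Truncated series: y(x) = 1 - (1/2) x^2 + (1/8) x^4 + O(x^6).

a_0 = 1; a_1 = 0; a_2 = -1/2; a_3 = 0; a_4 = 1/8; a_5 = 0


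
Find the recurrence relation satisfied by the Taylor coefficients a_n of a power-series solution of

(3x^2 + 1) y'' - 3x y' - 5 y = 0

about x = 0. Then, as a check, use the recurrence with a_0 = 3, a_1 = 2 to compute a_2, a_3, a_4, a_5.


Substitute y = sum_n a_n x^n.
(1 + 3 x^2) y'' contributes (n+2)(n+1) a_{n+2} + 3 n(n-1) a_n at x^n.
-3 x y'(x) contributes -3 n a_n at x^n.
-5 y(x) contributes -5 a_n at x^n.
Matching x^n: (n+2)(n+1) a_{n+2} + (3 n(n-1) - 3 n - 5) a_n = 0.
Thus a_{n+2} = (-3 n(n-1) + 3 n + 5) / ((n+1)(n+2)) * a_n.

Check with a_0 = 3, a_1 = 2 (apply the recurrence for n = 0, 1, 2, 3): a_0 = 3, a_1 = 2, a_2 = 15/2, a_3 = 8/3, a_4 = 25/8, a_5 = -8/15.

a_(n+2) = (-3 n(n-1) + 3 n + 5) / ((n+1)(n+2)) * a_n; check: a_0 = 3, a_1 = 2, a_2 = 15/2, a_3 = 8/3, a_4 = 25/8, a_5 = -8/15


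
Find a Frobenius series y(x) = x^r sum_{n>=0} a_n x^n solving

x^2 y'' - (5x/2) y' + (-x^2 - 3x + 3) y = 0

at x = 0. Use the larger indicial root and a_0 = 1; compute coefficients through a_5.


Write in Frobenius form y'' + (p(x)/x) y' + (q(x)/x^2) y = 0:
  p(x) = -5/2,  q(x) = -x^2 - 3x + 3.
Indicial equation: r(r-1) + (-5/2) r + (3) = 0 -> roots r_1 = 2, r_2 = 3/2.
Take r = r_1 = 2. Let y(x) = x^r sum_{n>=0} a_n x^n with a_0 = 1.
Substitute y = x^r sum a_n x^n and match x^{r+n}. The recurrence is
  D(n) a_n - 3 a_{n-1} - 1 a_{n-2} = 0,  where D(n) = (r+n)(r+n-1) + (-5/2)(r+n) + (3).
  a_n = [3 a_{n-1} + 1 a_{n-2}] / D(n).
Since the indicial polynomial factors as (r - r_1)(r - r_2), D(n) = (r_1 + n - r_1)(r_1 + n - r_2) = n(n + 1/2).
Evaluating step by step (a_0 = 1):
  n = 1: D(1) = 1(1 + 1/2) = 3/2; numerator = 3(1) = 3; a_1 = (3)/(3/2) = 2
  n = 2: D(2) = 2(2 + 1/2) = 5; numerator = 3(2) + 1(1) = 7; a_2 = (7)/(5) = 7/5
  n = 3: D(3) = 3(3 + 1/2) = 21/2; numerator = 3(7/5) + 1(2) = 31/5; a_3 = (31/5)/(21/2) = 62/105
  n = 4: D(4) = 4(4 + 1/2) = 18; numerator = 3(62/105) + 1(7/5) = 111/35; a_4 = (111/35)/(18) = 37/210
  n = 5: D(5) = 5(5 + 1/2) = 55/2; numerator = 3(37/210) + 1(62/105) = 47/42; a_5 = (47/42)/(55/2) = 47/1155

r = 2; a_0 = 1; a_1 = 2; a_2 = 7/5; a_3 = 62/105; a_4 = 37/210; a_5 = 47/1155


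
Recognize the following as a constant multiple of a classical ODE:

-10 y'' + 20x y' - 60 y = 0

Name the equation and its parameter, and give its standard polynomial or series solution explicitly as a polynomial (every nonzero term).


All three coefficients share the factor -10; dividing through by -10 gives  y'' - 2x y' + 6 y = 0.
This matches the Hermite equation y'' - 2x y' + 2n y = 0 with 2n = 6, so n = 3; the polynomial solution is H_3(x).
With y = sum_k a_k x^k, matching x^k gives (k+2)(k+1) a_{k+2} = 2(k - n) a_k = 2(k - 3) a_k. The right side vanishes at k = 3, so the series with the parity of 3 terminates at degree 3.
Standard normalization: leading coefficient of H_n is 2^n, so a_3 = 2^3 = 8. Work downward with a_k = (k+1)(k+2) a_{k+2} / (2(k - n)):
  a_1 = (2)(3)(8) / (2(1 - 3)) = 48/(-4) = -12
Hence H_3(x) = 8 x^3 - 12 x.

H_3(x); series = 8 x^3 - 12 x


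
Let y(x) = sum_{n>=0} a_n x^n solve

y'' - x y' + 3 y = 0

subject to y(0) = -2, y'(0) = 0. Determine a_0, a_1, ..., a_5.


Ansatz: y(x) = sum_{n>=0} a_n x^n, so y'(x) = sum_{n>=1} n a_n x^(n-1) and y''(x) = sum_{n>=2} n(n-1) a_n x^(n-2).
Substitute into P(x) y'' + Q(x) y' + R(x) y = 0 with P(x) = 1, Q(x) = -x, R(x) = 3, and match powers of x.
Initial conditions: a_0 = -2, a_1 = 0.
Setting the coefficient of each power of x to zero and solving order by order (substituting the coefficients already found):
  x^0: 2 a_2 + 3 a_0 = 0  ->  2 a_2 = -3 a_0 = 6  ->  a_2 = 3
  x^1: 6 a_3 + 2 a_1 = 0  ->  6 a_3 = -2 a_1 = 0  ->  a_3 = 0
  x^2: 12 a_4 + a_2 = 0  ->  12 a_4 = -a_2 = -3  ->  a_4 = -1/4
  x^3: 20 a_5 = 0  ->  a_5 = 0
Truncated series: y(x) = -2 + 3 x^2 - (1/4) x^4 + O(x^6).

a_0 = -2; a_1 = 0; a_2 = 3; a_3 = 0; a_4 = -1/4; a_5 = 0


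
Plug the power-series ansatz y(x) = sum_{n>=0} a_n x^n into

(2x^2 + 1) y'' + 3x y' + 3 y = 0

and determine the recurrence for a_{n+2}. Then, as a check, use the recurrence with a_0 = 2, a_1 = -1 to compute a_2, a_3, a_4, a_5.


Substitute y = sum_n a_n x^n.
(1 + 2 x^2) y'' contributes (n+2)(n+1) a_{n+2} + 2 n(n-1) a_n at x^n.
3 x y'(x) contributes 3 n a_n at x^n.
3 y(x) contributes 3 a_n at x^n.
Matching x^n: (n+2)(n+1) a_{n+2} + (2 n(n-1) + 3 n + 3) a_n = 0.
Thus a_{n+2} = (-2 n(n-1) - 3 n - 3) / ((n+1)(n+2)) * a_n.

Check with a_0 = 2, a_1 = -1 (apply the recurrence for n = 0, 1, 2, 3): a_0 = 2, a_1 = -1, a_2 = -3, a_3 = 1, a_4 = 13/4, a_5 = -6/5.

a_(n+2) = (-2 n(n-1) - 3 n - 3) / ((n+1)(n+2)) * a_n; check: a_0 = 2, a_1 = -1, a_2 = -3, a_3 = 1, a_4 = 13/4, a_5 = -6/5


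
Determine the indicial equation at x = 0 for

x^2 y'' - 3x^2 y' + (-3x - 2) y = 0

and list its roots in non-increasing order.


Divide by x^2 to reach normal form y'' + P_1(x) y' + P_2(x) y = 0 with P_1(x) = -3 and P_2(x) = -3/x - 2/x^2.
x = 0 is a singular point because the y-coefficient -3/x - 2/x^2 has a pole at x = 0.
It is a regular singular point because x P_1(x) = p(x) = -3x and x^2 P_2(x) = q(x) = -3x - 2 are polynomials, hence analytic at x = 0.
p(0) = 0,  q(0) = -2.
Indicial equation: r(r-1) + p(0) r + q(0) = 0, i.e. r^2 + (p(0) - 1) r + q(0) = 0, i.e. r^2 - 1 r - 2 = 0.
Discriminant: (-1)^2 - 4(-2) = 9, so r = (1 ± 3)/2.
Solving: r_1 = 2, r_2 = -1.

indicial: r^2 - 1 r - 2 = 0; roots r_1 = 2, r_2 = -1


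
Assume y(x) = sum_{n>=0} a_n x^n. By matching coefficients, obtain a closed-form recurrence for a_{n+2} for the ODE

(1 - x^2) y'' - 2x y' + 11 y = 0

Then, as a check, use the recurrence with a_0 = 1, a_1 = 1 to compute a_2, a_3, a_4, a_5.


Substitute y = sum_n a_n x^n.
(1 - 1 x^2) y'' contributes (n+2)(n+1) a_{n+2} - n(n-1) a_n at x^n.
-2 x y'(x) contributes -2 n a_n at x^n.
11 y(x) contributes 11 a_n at x^n.
Matching x^n: (n+2)(n+1) a_{n+2} + (-n(n-1) - 2 n + 11) a_n = 0.
Thus a_{n+2} = (n(n-1) + 2 n - 11) / ((n+1)(n+2)) * a_n.

Check with a_0 = 1, a_1 = 1 (apply the recurrence for n = 0, 1, 2, 3): a_0 = 1, a_1 = 1, a_2 = -11/2, a_3 = -3/2, a_4 = 55/24, a_5 = -3/40.

a_(n+2) = (n(n-1) + 2 n - 11) / ((n+1)(n+2)) * a_n; check: a_0 = 1, a_1 = 1, a_2 = -11/2, a_3 = -3/2, a_4 = 55/24, a_5 = -3/40


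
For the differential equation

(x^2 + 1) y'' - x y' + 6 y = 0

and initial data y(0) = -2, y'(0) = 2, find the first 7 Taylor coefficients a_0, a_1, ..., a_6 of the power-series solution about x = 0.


Ansatz: y(x) = sum_{n>=0} a_n x^n, so y'(x) = sum_{n>=1} n a_n x^(n-1) and y''(x) = sum_{n>=2} n(n-1) a_n x^(n-2).
Substitute into P(x) y'' + Q(x) y' + R(x) y = 0 with P(x) = x^2 + 1, Q(x) = -x, R(x) = 6, and match powers of x.
Initial conditions: a_0 = -2, a_1 = 2.
Setting the coefficient of each power of x to zero and solving order by order (substituting the coefficients already found):
  x^0: 2 a_2 + 6 a_0 = 0  ->  2 a_2 = -6 a_0 = 12  ->  a_2 = 6
  x^1: 6 a_3 + 5 a_1 = 0  ->  6 a_3 = -5 a_1 = -10  ->  a_3 = -5/3
  x^2: 12 a_4 + 6 a_2 = 0  ->  12 a_4 = -6 a_2 = -36  ->  a_4 = -3
  x^3: 20 a_5 + 9 a_3 = 0  ->  20 a_5 = -9 a_3 = 15  ->  a_5 = 3/4
  x^4: 30 a_6 + 14 a_4 = 0  ->  30 a_6 = -14 a_4 = 42  ->  a_6 = 7/5
Truncated series: y(x) = -2 + 2 x + 6 x^2 - (5/3) x^3 - 3 x^4 + (3/4) x^5 + (7/5) x^6 + O(x^7).

a_0 = -2; a_1 = 2; a_2 = 6; a_3 = -5/3; a_4 = -3; a_5 = 3/4; a_6 = 7/5


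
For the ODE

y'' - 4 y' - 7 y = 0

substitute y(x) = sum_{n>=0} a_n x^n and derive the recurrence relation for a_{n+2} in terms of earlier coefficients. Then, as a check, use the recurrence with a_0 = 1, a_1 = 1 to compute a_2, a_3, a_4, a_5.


Substitute y = sum_n a_n x^n.
y''(x) has coefficient (n+2)(n+1) a_{n+2} at x^n;
-4 y'(x) has coefficient -4 (n+1) a_{n+1} at x^n;
-7 y(x) has coefficient -7 a_n at x^n.
Matching x^n: (n+2)(n+1) a_{n+2} - 4 (n+1) a_{n+1} - 7 a_n = 0.
Thus a_{n+2} = [4 (n+1) a_{n+1} + 7 a_n] / ((n+1)(n+2)).

Check with a_0 = 1, a_1 = 1 (apply the recurrence for n = 0, 1, 2, 3): a_0 = 1, a_1 = 1, a_2 = 11/2, a_3 = 17/2, a_4 = 281/24, a_5 = 1481/120.

a_(n+2) = [4 (n+1) a_(n+1) + 7 a_n] / ((n+1)(n+2)); check: a_0 = 1, a_1 = 1, a_2 = 11/2, a_3 = 17/2, a_4 = 281/24, a_5 = 1481/120


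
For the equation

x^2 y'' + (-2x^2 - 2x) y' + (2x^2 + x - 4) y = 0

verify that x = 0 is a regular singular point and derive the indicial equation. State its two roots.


Divide by x^2 to reach normal form y'' + P_1(x) y' + P_2(x) y = 0 with P_1(x) = -2 - 2/x and P_2(x) = 2 + 1/x - 4/x^2.
x = 0 is a singular point because the y'-coefficient -2 - 2/x has a pole at x = 0 and the y-coefficient 2 + 1/x - 4/x^2 has a pole at x = 0.
It is a regular singular point because x P_1(x) = p(x) = -2x - 2 and x^2 P_2(x) = q(x) = 2x^2 + x - 4 are polynomials, hence analytic at x = 0.
p(0) = -2,  q(0) = -4.
Indicial equation: r(r-1) + p(0) r + q(0) = 0, i.e. r^2 + (p(0) - 1) r + q(0) = 0, i.e. r^2 - 3 r - 4 = 0.
Discriminant: (-3)^2 - 4(-4) = 25, so r = (3 ± 5)/2.
Solving: r_1 = 4, r_2 = -1.

indicial: r^2 - 3 r - 4 = 0; roots r_1 = 4, r_2 = -1


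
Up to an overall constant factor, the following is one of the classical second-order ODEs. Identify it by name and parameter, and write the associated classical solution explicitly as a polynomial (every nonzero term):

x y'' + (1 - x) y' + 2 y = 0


The equation is already in a standard form:  x y'' + (1 - x) y' + 2 y = 0.
This matches the Laguerre equation x y'' + (1 - x) y' + n y = 0 with n = 2; the polynomial solution is L_2(x).
With y = sum_k a_k x^k, matching x^k gives (k+1)k a_{k+1} + (k+1) a_{k+1} - k a_k + n a_k = 0, i.e. (k+1)^2 a_{k+1} = (k - n) a_k = (k - 2) a_k. The right side vanishes at k = 2, so the series terminates at degree 2.
Standard normalization L_n(0) = 1 gives a_0 = 1. Work upward with a_{k+1} = (k - 2) a_k / (k+1)^2:
  a_1 = (0 - 2)(1) / 1^2 = -2/1 = -2
  a_2 = (1 - 2)(-2) / 2^2 = 2/4 = 1/2
Hence L_2(x) = x^2/2 - 2 x + 1.

L_2(x); series = x^2/2 - 2 x + 1


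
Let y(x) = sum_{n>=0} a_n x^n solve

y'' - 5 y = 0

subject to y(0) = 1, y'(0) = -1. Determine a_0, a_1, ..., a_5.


Ansatz: y(x) = sum_{n>=0} a_n x^n, so y'(x) = sum_{n>=1} n a_n x^(n-1) and y''(x) = sum_{n>=2} n(n-1) a_n x^(n-2).
Substitute into P(x) y'' + Q(x) y' + R(x) y = 0 with P(x) = 1, Q(x) = 0, R(x) = -5, and match powers of x.
Initial conditions: a_0 = 1, a_1 = -1.
Setting the coefficient of each power of x to zero and solving order by order (substituting the coefficients already found):
  x^0: 2 a_2 - 5 a_0 = 0  ->  2 a_2 = 5 a_0 = 5  ->  a_2 = 5/2
  x^1: 6 a_3 - 5 a_1 = 0  ->  6 a_3 = 5 a_1 = -5  ->  a_3 = -5/6
  x^2: 12 a_4 - 5 a_2 = 0  ->  12 a_4 = 5 a_2 = 25/2  ->  a_4 = 25/24
  x^3: 20 a_5 - 5 a_3 = 0  ->  20 a_5 = 5 a_3 = -25/6  ->  a_5 = -5/24
Truncated series: y(x) = 1 - x + (5/2) x^2 - (5/6) x^3 + (25/24) x^4 - (5/24) x^5 + O(x^6).

a_0 = 1; a_1 = -1; a_2 = 5/2; a_3 = -5/6; a_4 = 25/24; a_5 = -5/24


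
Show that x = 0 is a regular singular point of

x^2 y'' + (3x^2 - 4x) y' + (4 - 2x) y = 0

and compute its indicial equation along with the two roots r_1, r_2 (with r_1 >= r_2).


Divide by x^2 to reach normal form y'' + P_1(x) y' + P_2(x) y = 0 with P_1(x) = 3 - 4/x and P_2(x) = -2/x + 4/x^2.
x = 0 is a singular point because the y'-coefficient 3 - 4/x has a pole at x = 0 and the y-coefficient -2/x + 4/x^2 has a pole at x = 0.
It is a regular singular point because x P_1(x) = p(x) = 3x - 4 and x^2 P_2(x) = q(x) = 4 - 2x are polynomials, hence analytic at x = 0.
p(0) = -4,  q(0) = 4.
Indicial equation: r(r-1) + p(0) r + q(0) = 0, i.e. r^2 + (p(0) - 1) r + q(0) = 0, i.e. r^2 - 5 r + 4 = 0.
Discriminant: (-5)^2 - 4(4) = 9, so r = (5 ± 3)/2.
Solving: r_1 = 4, r_2 = 1.

indicial: r^2 - 5 r + 4 = 0; roots r_1 = 4, r_2 = 1


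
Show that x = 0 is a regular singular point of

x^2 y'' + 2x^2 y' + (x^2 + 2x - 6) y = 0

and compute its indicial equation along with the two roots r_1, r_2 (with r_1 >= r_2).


Divide by x^2 to reach normal form y'' + P_1(x) y' + P_2(x) y = 0 with P_1(x) = 2 and P_2(x) = 1 + 2/x - 6/x^2.
x = 0 is a singular point because the y-coefficient 1 + 2/x - 6/x^2 has a pole at x = 0.
It is a regular singular point because x P_1(x) = p(x) = 2x and x^2 P_2(x) = q(x) = x^2 + 2x - 6 are polynomials, hence analytic at x = 0.
p(0) = 0,  q(0) = -6.
Indicial equation: r(r-1) + p(0) r + q(0) = 0, i.e. r^2 + (p(0) - 1) r + q(0) = 0, i.e. r^2 - 1 r - 6 = 0.
Discriminant: (-1)^2 - 4(-6) = 25, so r = (1 ± 5)/2.
Solving: r_1 = 3, r_2 = -2.

indicial: r^2 - 1 r - 6 = 0; roots r_1 = 3, r_2 = -2


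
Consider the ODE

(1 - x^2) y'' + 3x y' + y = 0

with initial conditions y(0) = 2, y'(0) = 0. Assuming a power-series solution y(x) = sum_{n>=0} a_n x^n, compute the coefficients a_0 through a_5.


Ansatz: y(x) = sum_{n>=0} a_n x^n, so y'(x) = sum_{n>=1} n a_n x^(n-1) and y''(x) = sum_{n>=2} n(n-1) a_n x^(n-2).
Substitute into P(x) y'' + Q(x) y' + R(x) y = 0 with P(x) = 1 - x^2, Q(x) = 3x, R(x) = 1, and match powers of x.
Initial conditions: a_0 = 2, a_1 = 0.
Setting the coefficient of each power of x to zero and solving order by order (substituting the coefficients already found):
  x^0: 2 a_2 + a_0 = 0  ->  2 a_2 = -a_0 = -2  ->  a_2 = -1
  x^1: 6 a_3 + 4 a_1 = 0  ->  6 a_3 = -4 a_1 = 0  ->  a_3 = 0
  x^2: 12 a_4 + 5 a_2 = 0  ->  12 a_4 = -5 a_2 = 5  ->  a_4 = 5/12
  x^3: 20 a_5 + 4 a_3 = 0  ->  20 a_5 = -4 a_3 = 0  ->  a_5 = 0
Truncated series: y(x) = 2 - x^2 + (5/12) x^4 + O(x^6).

a_0 = 2; a_1 = 0; a_2 = -1; a_3 = 0; a_4 = 5/12; a_5 = 0


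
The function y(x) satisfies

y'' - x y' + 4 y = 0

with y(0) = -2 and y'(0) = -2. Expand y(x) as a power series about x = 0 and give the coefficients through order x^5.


Ansatz: y(x) = sum_{n>=0} a_n x^n, so y'(x) = sum_{n>=1} n a_n x^(n-1) and y''(x) = sum_{n>=2} n(n-1) a_n x^(n-2).
Substitute into P(x) y'' + Q(x) y' + R(x) y = 0 with P(x) = 1, Q(x) = -x, R(x) = 4, and match powers of x.
Initial conditions: a_0 = -2, a_1 = -2.
Setting the coefficient of each power of x to zero and solving order by order (substituting the coefficients already found):
  x^0: 2 a_2 + 4 a_0 = 0  ->  2 a_2 = -4 a_0 = 8  ->  a_2 = 4
  x^1: 6 a_3 + 3 a_1 = 0  ->  6 a_3 = -3 a_1 = 6  ->  a_3 = 1
  x^2: 12 a_4 + 2 a_2 = 0  ->  12 a_4 = -2 a_2 = -8  ->  a_4 = -2/3
  x^3: 20 a_5 + a_3 = 0  ->  20 a_5 = -a_3 = -1  ->  a_5 = -1/20
Truncated series: y(x) = -2 - 2 x + 4 x^2 + x^3 - (2/3) x^4 - (1/20) x^5 + O(x^6).

a_0 = -2; a_1 = -2; a_2 = 4; a_3 = 1; a_4 = -2/3; a_5 = -1/20


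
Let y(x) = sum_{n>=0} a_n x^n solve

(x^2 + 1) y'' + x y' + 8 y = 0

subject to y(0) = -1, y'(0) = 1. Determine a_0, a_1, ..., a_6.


Ansatz: y(x) = sum_{n>=0} a_n x^n, so y'(x) = sum_{n>=1} n a_n x^(n-1) and y''(x) = sum_{n>=2} n(n-1) a_n x^(n-2).
Substitute into P(x) y'' + Q(x) y' + R(x) y = 0 with P(x) = x^2 + 1, Q(x) = x, R(x) = 8, and match powers of x.
Initial conditions: a_0 = -1, a_1 = 1.
Setting the coefficient of each power of x to zero and solving order by order (substituting the coefficients already found):
  x^0: 2 a_2 + 8 a_0 = 0  ->  2 a_2 = -8 a_0 = 8  ->  a_2 = 4
  x^1: 6 a_3 + 9 a_1 = 0  ->  6 a_3 = -9 a_1 = -9  ->  a_3 = -3/2
  x^2: 12 a_4 + 12 a_2 = 0  ->  12 a_4 = -12 a_2 = -48  ->  a_4 = -4
  x^3: 20 a_5 + 17 a_3 = 0  ->  20 a_5 = -17 a_3 = 51/2  ->  a_5 = 51/40
  x^4: 30 a_6 + 24 a_4 = 0  ->  30 a_6 = -24 a_4 = 96  ->  a_6 = 16/5
Truncated series: y(x) = -1 + x + 4 x^2 - (3/2) x^3 - 4 x^4 + (51/40) x^5 + (16/5) x^6 + O(x^7).

a_0 = -1; a_1 = 1; a_2 = 4; a_3 = -3/2; a_4 = -4; a_5 = 51/40; a_6 = 16/5


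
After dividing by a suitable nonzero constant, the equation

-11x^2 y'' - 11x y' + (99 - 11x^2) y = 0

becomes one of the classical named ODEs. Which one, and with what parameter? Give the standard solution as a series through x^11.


All three coefficients share the factor -11; dividing through by -11 gives  x^2 y'' + x y' + (x^2 - 9) y = 0.
This matches the Bessel equation x^2 y'' + x y' + (x^2 - nu^2) y = 0 with nu^2 = 9, so nu = 3; the solution bounded at x = 0 is J_3(x).
Frobenius at x = 0: indicial roots ±nu; for r = nu the recurrence k(k + 2nu) c_k = -c_{k-2} gives the standard series J_nu(x) = sum_{k>=0} (-1)^k / (k! (k+nu)!) (x/2)^(2k+nu). Evaluate the first 5 terms:
  k = 0: (-1)^0 / (0! * 3! * 2^3) x^3 = 1/(1*6*8) x^3 = (1/48) x^3
  k = 1: (-1)^1 / (1! * 4! * 2^5) x^5 = -1/(1*24*32) x^5 = (-1/768) x^5
  k = 2: (-1)^2 / (2! * 5! * 2^7) x^7 = 1/(2*120*128) x^7 = (1/30720) x^7
  k = 3: (-1)^3 / (3! * 6! * 2^9) x^9 = -1/(6*720*512) x^9 = (-1/2211840) x^9
  k = 4: (-1)^4 / (4! * 7! * 2^11) x^11 = 1/(24*5040*2048) x^11 = (1/247726080) x^11
Hence J_3(x) = x^11/247726080 - x^9/2211840 + x^7/30720 - x^5/768 + x^3/48 + ....

J_3(x); series = x^11/247726080 - x^9/2211840 + x^7/30720 - x^5/768 + x^3/48


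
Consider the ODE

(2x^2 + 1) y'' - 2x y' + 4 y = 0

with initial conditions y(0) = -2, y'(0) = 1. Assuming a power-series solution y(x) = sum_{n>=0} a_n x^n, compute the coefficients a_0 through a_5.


Ansatz: y(x) = sum_{n>=0} a_n x^n, so y'(x) = sum_{n>=1} n a_n x^(n-1) and y''(x) = sum_{n>=2} n(n-1) a_n x^(n-2).
Substitute into P(x) y'' + Q(x) y' + R(x) y = 0 with P(x) = 2x^2 + 1, Q(x) = -2x, R(x) = 4, and match powers of x.
Initial conditions: a_0 = -2, a_1 = 1.
Setting the coefficient of each power of x to zero and solving order by order (substituting the coefficients already found):
  x^0: 2 a_2 + 4 a_0 = 0  ->  2 a_2 = -4 a_0 = 8  ->  a_2 = 4
  x^1: 6 a_3 + 2 a_1 = 0  ->  6 a_3 = -2 a_1 = -2  ->  a_3 = -1/3
  x^2: 12 a_4 + 4 a_2 = 0  ->  12 a_4 = -4 a_2 = -16  ->  a_4 = -4/3
  x^3: 20 a_5 + 10 a_3 = 0  ->  20 a_5 = -10 a_3 = 10/3  ->  a_5 = 1/6
Truncated series: y(x) = -2 + x + 4 x^2 - (1/3) x^3 - (4/3) x^4 + (1/6) x^5 + O(x^6).

a_0 = -2; a_1 = 1; a_2 = 4; a_3 = -1/3; a_4 = -4/3; a_5 = 1/6


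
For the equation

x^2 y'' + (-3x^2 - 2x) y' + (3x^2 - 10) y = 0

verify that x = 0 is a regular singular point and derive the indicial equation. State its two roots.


Divide by x^2 to reach normal form y'' + P_1(x) y' + P_2(x) y = 0 with P_1(x) = -3 - 2/x and P_2(x) = 3 - 10/x^2.
x = 0 is a singular point because the y'-coefficient -3 - 2/x has a pole at x = 0 and the y-coefficient 3 - 10/x^2 has a pole at x = 0.
It is a regular singular point because x P_1(x) = p(x) = -3x - 2 and x^2 P_2(x) = q(x) = 3x^2 - 10 are polynomials, hence analytic at x = 0.
p(0) = -2,  q(0) = -10.
Indicial equation: r(r-1) + p(0) r + q(0) = 0, i.e. r^2 + (p(0) - 1) r + q(0) = 0, i.e. r^2 - 3 r - 10 = 0.
Discriminant: (-3)^2 - 4(-10) = 49, so r = (3 ± 7)/2.
Solving: r_1 = 5, r_2 = -2.

indicial: r^2 - 3 r - 10 = 0; roots r_1 = 5, r_2 = -2


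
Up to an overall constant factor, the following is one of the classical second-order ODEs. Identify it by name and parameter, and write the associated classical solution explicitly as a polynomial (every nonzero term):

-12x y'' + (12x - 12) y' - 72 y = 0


All three coefficients share the factor -12; dividing through by -12 gives  x y'' + (1 - x) y' + 6 y = 0.
This matches the Laguerre equation x y'' + (1 - x) y' + n y = 0 with n = 6; the polynomial solution is L_6(x).
With y = sum_k a_k x^k, matching x^k gives (k+1)k a_{k+1} + (k+1) a_{k+1} - k a_k + n a_k = 0, i.e. (k+1)^2 a_{k+1} = (k - n) a_k = (k - 6) a_k. The right side vanishes at k = 6, so the series terminates at degree 6.
Standard normalization L_n(0) = 1 gives a_0 = 1. Work upward with a_{k+1} = (k - 6) a_k / (k+1)^2:
  a_1 = (0 - 6)(1) / 1^2 = -6/1 = -6
  a_2 = (1 - 6)(-6) / 2^2 = 30/4 = 15/2
  a_3 = (2 - 6)(15/2) / 3^2 = -30/9 = -10/3
  a_4 = (3 - 6)(-10/3) / 4^2 = 10/16 = 5/8
  a_5 = (4 - 6)(5/8) / 5^2 = (-5/4)/25 = -1/20
  a_6 = (5 - 6)(-1/20) / 6^2 = (1/20)/36 = 1/720
Hence L_6(x) = x^6/720 - x^5/20 + 5 x^4/8 - 10 x^3/3 + 15 x^2/2 - 6 x + 1.

L_6(x); series = x^6/720 - x^5/20 + 5 x^4/8 - 10 x^3/3 + 15 x^2/2 - 6 x + 1


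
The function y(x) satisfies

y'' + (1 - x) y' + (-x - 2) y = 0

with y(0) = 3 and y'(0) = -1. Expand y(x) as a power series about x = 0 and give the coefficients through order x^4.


Ansatz: y(x) = sum_{n>=0} a_n x^n, so y'(x) = sum_{n>=1} n a_n x^(n-1) and y''(x) = sum_{n>=2} n(n-1) a_n x^(n-2).
Substitute into P(x) y'' + Q(x) y' + R(x) y = 0 with P(x) = 1, Q(x) = 1 - x, R(x) = -x - 2, and match powers of x.
Initial conditions: a_0 = 3, a_1 = -1.
Setting the coefficient of each power of x to zero and solving order by order (substituting the coefficients already found):
  x^0: 2 a_2 + a_1 - 2 a_0 = 0  ->  2 a_2 = -a_1 + 2 a_0 = 7  ->  a_2 = 7/2
  x^1: 6 a_3 + 2 a_2 - 3 a_1 - a_0 = 0  ->  6 a_3 = -2 a_2 + 3 a_1 + a_0 = -7  ->  a_3 = -7/6
  x^2: 12 a_4 + 3 a_3 - 4 a_2 - a_1 = 0  ->  12 a_4 = -3 a_3 + 4 a_2 + a_1 = 33/2  ->  a_4 = 11/8
Truncated series: y(x) = 3 - x + (7/2) x^2 - (7/6) x^3 + (11/8) x^4 + O(x^5).

a_0 = 3; a_1 = -1; a_2 = 7/2; a_3 = -7/6; a_4 = 11/8


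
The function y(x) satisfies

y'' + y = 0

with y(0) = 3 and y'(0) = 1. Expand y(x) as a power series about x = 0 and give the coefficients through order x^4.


Ansatz: y(x) = sum_{n>=0} a_n x^n, so y'(x) = sum_{n>=1} n a_n x^(n-1) and y''(x) = sum_{n>=2} n(n-1) a_n x^(n-2).
Substitute into P(x) y'' + Q(x) y' + R(x) y = 0 with P(x) = 1, Q(x) = 0, R(x) = 1, and match powers of x.
Initial conditions: a_0 = 3, a_1 = 1.
Setting the coefficient of each power of x to zero and solving order by order (substituting the coefficients already found):
  x^0: 2 a_2 + a_0 = 0  ->  2 a_2 = -a_0 = -3  ->  a_2 = -3/2
  x^1: 6 a_3 + a_1 = 0  ->  6 a_3 = -a_1 = -1  ->  a_3 = -1/6
  x^2: 12 a_4 + a_2 = 0  ->  12 a_4 = -a_2 = 3/2  ->  a_4 = 1/8
Truncated series: y(x) = 3 + x - (3/2) x^2 - (1/6) x^3 + (1/8) x^4 + O(x^5).

a_0 = 3; a_1 = 1; a_2 = -3/2; a_3 = -1/6; a_4 = 1/8


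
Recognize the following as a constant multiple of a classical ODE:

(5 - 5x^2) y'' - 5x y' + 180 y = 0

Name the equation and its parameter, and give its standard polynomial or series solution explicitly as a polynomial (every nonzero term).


All three coefficients share the factor 5; dividing through by 5 gives  (1 - x^2) y'' - x y' + 36 y = 0.
This matches the Chebyshev equation (1 - x^2) y'' - x y' + n^2 y = 0 (note the -x y' term, not -2x y') with n^2 = 36, so n = 6; the polynomial solution is T_6(x).
With y = sum_k a_k x^k, matching x^k gives (k+2)(k+1) a_{k+2} = (k^2 - n^2) a_k = (k - 6)(k + 6) a_k. The right side vanishes at k = 6, so the series with the parity of 6 terminates at degree 6.
Standard normalization: leading coefficient of T_n is 2^(n-1), so a_6 = 2^5 = 32. Work downward with a_k = (k+1)(k+2) a_{k+2} / ((k - 6)(k + 6)):
  a_4 = (5)(6)(32) / ((4 - 6)(4 + 6)) = 960/(-20) = -48
  a_2 = (3)(4)(-48) / ((2 - 6)(2 + 6)) = -576/(-32) = 18
  a_0 = (1)(2)(18) / ((0 - 6)(0 + 6)) = 36/(-36) = -1
Hence T_6(x) = 32 x^6 - 48 x^4 + 18 x^2 - 1.

T_6(x); series = 32 x^6 - 48 x^4 + 18 x^2 - 1


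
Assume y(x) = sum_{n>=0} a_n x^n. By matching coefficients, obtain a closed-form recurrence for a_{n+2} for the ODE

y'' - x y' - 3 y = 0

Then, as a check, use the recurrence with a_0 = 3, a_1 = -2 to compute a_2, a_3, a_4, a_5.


Substitute y = sum_n a_n x^n.
y''(x) has coefficient (n+2)(n+1) a_{n+2} at x^n;
-x y'(x) has coefficient -n a_n at x^n (shift);
-3 y(x) has coefficient -3 a_n at x^n.
Matching x^n: (n+2)(n+1) a_{n+2} + (-n - 3) a_n = 0.
Thus a_{n+2} = (n + 3) / ((n+1)(n+2)) * a_n.

Check with a_0 = 3, a_1 = -2 (apply the recurrence for n = 0, 1, 2, 3): a_0 = 3, a_1 = -2, a_2 = 9/2, a_3 = -4/3, a_4 = 15/8, a_5 = -2/5.

a_(n+2) = (n + 3) / ((n+1)(n+2)) * a_n; check: a_0 = 3, a_1 = -2, a_2 = 9/2, a_3 = -4/3, a_4 = 15/8, a_5 = -2/5


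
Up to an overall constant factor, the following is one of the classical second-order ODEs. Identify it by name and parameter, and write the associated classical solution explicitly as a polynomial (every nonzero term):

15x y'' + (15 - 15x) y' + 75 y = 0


All three coefficients share the factor 15; dividing through by 15 gives  x y'' + (1 - x) y' + 5 y = 0.
This matches the Laguerre equation x y'' + (1 - x) y' + n y = 0 with n = 5; the polynomial solution is L_5(x).
With y = sum_k a_k x^k, matching x^k gives (k+1)k a_{k+1} + (k+1) a_{k+1} - k a_k + n a_k = 0, i.e. (k+1)^2 a_{k+1} = (k - n) a_k = (k - 5) a_k. The right side vanishes at k = 5, so the series terminates at degree 5.
Standard normalization L_n(0) = 1 gives a_0 = 1. Work upward with a_{k+1} = (k - 5) a_k / (k+1)^2:
  a_1 = (0 - 5)(1) / 1^2 = -5/1 = -5
  a_2 = (1 - 5)(-5) / 2^2 = 20/4 = 5
  a_3 = (2 - 5)(5) / 3^2 = -15/9 = -5/3
  a_4 = (3 - 5)(-5/3) / 4^2 = (10/3)/16 = 5/24
  a_5 = (4 - 5)(5/24) / 5^2 = (-5/24)/25 = -1/120
Hence L_5(x) = -x^5/120 + 5 x^4/24 - 5 x^3/3 + 5 x^2 - 5 x + 1.

L_5(x); series = -x^5/120 + 5 x^4/24 - 5 x^3/3 + 5 x^2 - 5 x + 1


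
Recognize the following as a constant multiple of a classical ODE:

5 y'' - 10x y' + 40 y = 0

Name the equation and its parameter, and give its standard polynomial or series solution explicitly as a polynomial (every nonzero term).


All three coefficients share the factor 5; dividing through by 5 gives  y'' - 2x y' + 8 y = 0.
This matches the Hermite equation y'' - 2x y' + 2n y = 0 with 2n = 8, so n = 4; the polynomial solution is H_4(x).
With y = sum_k a_k x^k, matching x^k gives (k+2)(k+1) a_{k+2} = 2(k - n) a_k = 2(k - 4) a_k. The right side vanishes at k = 4, so the series with the parity of 4 terminates at degree 4.
Standard normalization: leading coefficient of H_n is 2^n, so a_4 = 2^4 = 16. Work downward with a_k = (k+1)(k+2) a_{k+2} / (2(k - n)):
  a_2 = (3)(4)(16) / (2(2 - 4)) = 192/(-4) = -48
  a_0 = (1)(2)(-48) / (2(0 - 4)) = -96/(-8) = 12
Hence H_4(x) = 16 x^4 - 48 x^2 + 12.

H_4(x); series = 16 x^4 - 48 x^2 + 12


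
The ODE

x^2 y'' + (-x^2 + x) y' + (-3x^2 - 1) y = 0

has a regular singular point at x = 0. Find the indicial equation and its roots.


Divide by x^2 to reach normal form y'' + P_1(x) y' + P_2(x) y = 0 with P_1(x) = -1 + 1/x and P_2(x) = -3 - 1/x^2.
x = 0 is a singular point because the y'-coefficient -1 + 1/x has a pole at x = 0 and the y-coefficient -3 - 1/x^2 has a pole at x = 0.
It is a regular singular point because x P_1(x) = p(x) = 1 - x and x^2 P_2(x) = q(x) = -3x^2 - 1 are polynomials, hence analytic at x = 0.
p(0) = 1,  q(0) = -1.
Indicial equation: r(r-1) + p(0) r + q(0) = 0, i.e. r^2 + (p(0) - 1) r + q(0) = 0, i.e. r^2 - 1 = 0.
Discriminant: (0)^2 - 4(-1) = 4, so r = (0 ± 2)/2.
Solving: r_1 = 1, r_2 = -1.

indicial: r^2 - 1 = 0; roots r_1 = 1, r_2 = -1


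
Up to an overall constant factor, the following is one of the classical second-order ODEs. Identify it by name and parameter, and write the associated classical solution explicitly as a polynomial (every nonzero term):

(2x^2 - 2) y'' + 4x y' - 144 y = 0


All three coefficients share the factor -2; dividing through by -2 gives  (1 - x^2) y'' - 2x y' + 72 y = 0.
This matches the Legendre equation (1 - x^2) y'' - 2x y' + n(n+1) y = 0 (note the -2x y' term) with n(n+1) = 72, so n = 8; the polynomial solution is P_8(x).
With y = sum_k a_k x^k, matching x^k gives (k+2)(k+1) a_{k+2} = [k(k+1) - n(n+1)] a_k = (k - 8)(k + 9) a_k. The right side vanishes at k = 8, so the series with the parity of 8 terminates at degree 8.
Standard normalization (P_n(1) = 1): leading coefficient (2n)!/(2^n (n!)^2) = 20922789888000/(256*1625702400) = 6435/128, so a_8 = 6435/128. Work downward with a_k = (k+1)(k+2) a_{k+2} / ((k - 8)(k + 9)):
  a_6 = (7)(8)(6435/128) / ((6 - 8)(6 + 9)) = (45045/16)/(-30) = -3003/32
  a_4 = (5)(6)(-3003/32) / ((4 - 8)(4 + 9)) = (-45045/16)/(-52) = 3465/64
  a_2 = (3)(4)(3465/64) / ((2 - 8)(2 + 9)) = (10395/16)/(-66) = -315/32
  a_0 = (1)(2)(-315/32) / ((0 - 8)(0 + 9)) = (-315/16)/(-72) = 35/128
Hence P_8(x) = 6435 x^8/128 - 3003 x^6/32 + 3465 x^4/64 - 315 x^2/32 + 35/128.

P_8(x); series = 6435 x^8/128 - 3003 x^6/32 + 3465 x^4/64 - 315 x^2/32 + 35/128


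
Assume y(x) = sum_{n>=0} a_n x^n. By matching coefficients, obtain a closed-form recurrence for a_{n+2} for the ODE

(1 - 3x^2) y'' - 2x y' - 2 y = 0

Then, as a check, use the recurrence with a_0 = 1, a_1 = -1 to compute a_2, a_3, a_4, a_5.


Substitute y = sum_n a_n x^n.
(1 - 3 x^2) y'' contributes (n+2)(n+1) a_{n+2} - 3 n(n-1) a_n at x^n.
-2 x y'(x) contributes -2 n a_n at x^n.
-2 y(x) contributes -2 a_n at x^n.
Matching x^n: (n+2)(n+1) a_{n+2} + (-3 n(n-1) - 2 n - 2) a_n = 0.
Thus a_{n+2} = (3 n(n-1) + 2 n + 2) / ((n+1)(n+2)) * a_n.

Check with a_0 = 1, a_1 = -1 (apply the recurrence for n = 0, 1, 2, 3): a_0 = 1, a_1 = -1, a_2 = 1, a_3 = -2/3, a_4 = 1, a_5 = -13/15.

a_(n+2) = (3 n(n-1) + 2 n + 2) / ((n+1)(n+2)) * a_n; check: a_0 = 1, a_1 = -1, a_2 = 1, a_3 = -2/3, a_4 = 1, a_5 = -13/15


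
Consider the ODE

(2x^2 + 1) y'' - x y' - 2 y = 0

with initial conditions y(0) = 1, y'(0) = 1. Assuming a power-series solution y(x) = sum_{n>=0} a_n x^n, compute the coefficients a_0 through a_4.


Ansatz: y(x) = sum_{n>=0} a_n x^n, so y'(x) = sum_{n>=1} n a_n x^(n-1) and y''(x) = sum_{n>=2} n(n-1) a_n x^(n-2).
Substitute into P(x) y'' + Q(x) y' + R(x) y = 0 with P(x) = 2x^2 + 1, Q(x) = -x, R(x) = -2, and match powers of x.
Initial conditions: a_0 = 1, a_1 = 1.
Setting the coefficient of each power of x to zero and solving order by order (substituting the coefficients already found):
  x^0: 2 a_2 - 2 a_0 = 0  ->  2 a_2 = 2 a_0 = 2  ->  a_2 = 1
  x^1: 6 a_3 - 3 a_1 = 0  ->  6 a_3 = 3 a_1 = 3  ->  a_3 = 1/2
  x^2: 12 a_4 = 0  ->  a_4 = 0
Truncated series: y(x) = 1 + x + x^2 + (1/2) x^3 + O(x^5).

a_0 = 1; a_1 = 1; a_2 = 1; a_3 = 1/2; a_4 = 0


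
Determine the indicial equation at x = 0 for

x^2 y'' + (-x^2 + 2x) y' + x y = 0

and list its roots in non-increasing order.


Divide by x^2 to reach normal form y'' + P_1(x) y' + P_2(x) y = 0 with P_1(x) = -1 + 2/x and P_2(x) = 1/x.
x = 0 is a singular point because the y'-coefficient -1 + 2/x has a pole at x = 0 and the y-coefficient 1/x has a pole at x = 0.
It is a regular singular point because x P_1(x) = p(x) = 2 - x and x^2 P_2(x) = q(x) = x are polynomials, hence analytic at x = 0.
p(0) = 2,  q(0) = 0.
Indicial equation: r(r-1) + p(0) r + q(0) = 0, i.e. r^2 + (p(0) - 1) r + q(0) = 0, i.e. r^2 + 1 r = 0.
Discriminant: (1)^2 - 4(0) = 1, so r = (-1 ± 1)/2.
Solving: r_1 = 0, r_2 = -1.

indicial: r^2 + 1 r = 0; roots r_1 = 0, r_2 = -1


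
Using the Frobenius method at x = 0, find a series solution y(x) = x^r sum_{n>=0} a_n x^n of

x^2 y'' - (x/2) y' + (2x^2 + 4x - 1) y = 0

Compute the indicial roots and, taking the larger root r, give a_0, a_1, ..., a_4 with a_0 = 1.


Write in Frobenius form y'' + (p(x)/x) y' + (q(x)/x^2) y = 0:
  p(x) = -1/2,  q(x) = 2x^2 + 4x - 1.
Indicial equation: r(r-1) + (-1/2) r + (-1) = 0 -> roots r_1 = 2, r_2 = -1/2.
Take r = r_1 = 2. Let y(x) = x^r sum_{n>=0} a_n x^n with a_0 = 1.
Substitute y = x^r sum a_n x^n and match x^{r+n}. The recurrence is
  D(n) a_n + 4 a_{n-1} + 2 a_{n-2} = 0,  where D(n) = (r+n)(r+n-1) + (-1/2)(r+n) + (-1).
  a_n = [-4 a_{n-1} - 2 a_{n-2}] / D(n).
Since the indicial polynomial factors as (r - r_1)(r - r_2), D(n) = (r_1 + n - r_1)(r_1 + n - r_2) = n(n + 5/2).
Evaluating step by step (a_0 = 1):
  n = 1: D(1) = 1(1 + 5/2) = 7/2; numerator = -4(1) = -4; a_1 = (-4)/(7/2) = -8/7
  n = 2: D(2) = 2(2 + 5/2) = 9; numerator = -4(-8/7) - 2(1) = 18/7; a_2 = (18/7)/(9) = 2/7
  n = 3: D(3) = 3(3 + 5/2) = 33/2; numerator = -4(2/7) - 2(-8/7) = 8/7; a_3 = (8/7)/(33/2) = 16/231
  n = 4: D(4) = 4(4 + 5/2) = 26; numerator = -4(16/231) - 2(2/7) = -28/33; a_4 = (-28/33)/(26) = -14/429

r = 2; a_0 = 1; a_1 = -8/7; a_2 = 2/7; a_3 = 16/231; a_4 = -14/429


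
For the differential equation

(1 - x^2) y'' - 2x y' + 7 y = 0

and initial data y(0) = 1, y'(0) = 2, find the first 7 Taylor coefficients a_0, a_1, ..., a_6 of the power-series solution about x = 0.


Ansatz: y(x) = sum_{n>=0} a_n x^n, so y'(x) = sum_{n>=1} n a_n x^(n-1) and y''(x) = sum_{n>=2} n(n-1) a_n x^(n-2).
Substitute into P(x) y'' + Q(x) y' + R(x) y = 0 with P(x) = 1 - x^2, Q(x) = -2x, R(x) = 7, and match powers of x.
Initial conditions: a_0 = 1, a_1 = 2.
Setting the coefficient of each power of x to zero and solving order by order (substituting the coefficients already found):
  x^0: 2 a_2 + 7 a_0 = 0  ->  2 a_2 = -7 a_0 = -7  ->  a_2 = -7/2
  x^1: 6 a_3 + 5 a_1 = 0  ->  6 a_3 = -5 a_1 = -10  ->  a_3 = -5/3
  x^2: 12 a_4 + a_2 = 0  ->  12 a_4 = -a_2 = 7/2  ->  a_4 = 7/24
  x^3: 20 a_5 - 5 a_3 = 0  ->  20 a_5 = 5 a_3 = -25/3  ->  a_5 = -5/12
  x^4: 30 a_6 - 13 a_4 = 0  ->  30 a_6 = 13 a_4 = 91/24  ->  a_6 = 91/720
Truncated series: y(x) = 1 + 2 x - (7/2) x^2 - (5/3) x^3 + (7/24) x^4 - (5/12) x^5 + (91/720) x^6 + O(x^7).

a_0 = 1; a_1 = 2; a_2 = -7/2; a_3 = -5/3; a_4 = 7/24; a_5 = -5/12; a_6 = 91/720


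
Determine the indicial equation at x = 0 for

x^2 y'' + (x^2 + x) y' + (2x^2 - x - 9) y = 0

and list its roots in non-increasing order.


Divide by x^2 to reach normal form y'' + P_1(x) y' + P_2(x) y = 0 with P_1(x) = 1 + 1/x and P_2(x) = 2 - 1/x - 9/x^2.
x = 0 is a singular point because the y'-coefficient 1 + 1/x has a pole at x = 0 and the y-coefficient 2 - 1/x - 9/x^2 has a pole at x = 0.
It is a regular singular point because x P_1(x) = p(x) = x + 1 and x^2 P_2(x) = q(x) = 2x^2 - x - 9 are polynomials, hence analytic at x = 0.
p(0) = 1,  q(0) = -9.
Indicial equation: r(r-1) + p(0) r + q(0) = 0, i.e. r^2 + (p(0) - 1) r + q(0) = 0, i.e. r^2 - 9 = 0.
Discriminant: (0)^2 - 4(-9) = 36, so r = (0 ± 6)/2.
Solving: r_1 = 3, r_2 = -3.

indicial: r^2 - 9 = 0; roots r_1 = 3, r_2 = -3


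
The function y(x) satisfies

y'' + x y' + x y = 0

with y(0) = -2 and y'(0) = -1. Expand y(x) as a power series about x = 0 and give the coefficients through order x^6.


Ansatz: y(x) = sum_{n>=0} a_n x^n, so y'(x) = sum_{n>=1} n a_n x^(n-1) and y''(x) = sum_{n>=2} n(n-1) a_n x^(n-2).
Substitute into P(x) y'' + Q(x) y' + R(x) y = 0 with P(x) = 1, Q(x) = x, R(x) = x, and match powers of x.
Initial conditions: a_0 = -2, a_1 = -1.
Setting the coefficient of each power of x to zero and solving order by order (substituting the coefficients already found):
  x^0: 2 a_2 = 0  ->  a_2 = 0
  x^1: 6 a_3 + a_1 + a_0 = 0  ->  6 a_3 = -a_1 - a_0 = 3  ->  a_3 = 1/2
  x^2: 12 a_4 + 2 a_2 + a_1 = 0  ->  12 a_4 = -2 a_2 - a_1 = 1  ->  a_4 = 1/12
  x^3: 20 a_5 + 3 a_3 + a_2 = 0  ->  20 a_5 = -3 a_3 - a_2 = -3/2  ->  a_5 = -3/40
  x^4: 30 a_6 + 4 a_4 + a_3 = 0  ->  30 a_6 = -4 a_4 - a_3 = -5/6  ->  a_6 = -1/36
Truncated series: y(x) = -2 - x + (1/2) x^3 + (1/12) x^4 - (3/40) x^5 - (1/36) x^6 + O(x^7).

a_0 = -2; a_1 = -1; a_2 = 0; a_3 = 1/2; a_4 = 1/12; a_5 = -3/40; a_6 = -1/36


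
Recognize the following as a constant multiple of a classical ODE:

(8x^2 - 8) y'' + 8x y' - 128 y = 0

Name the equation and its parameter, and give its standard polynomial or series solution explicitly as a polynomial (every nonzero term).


All three coefficients share the factor -8; dividing through by -8 gives  (1 - x^2) y'' - x y' + 16 y = 0.
This matches the Chebyshev equation (1 - x^2) y'' - x y' + n^2 y = 0 (note the -x y' term, not -2x y') with n^2 = 16, so n = 4; the polynomial solution is T_4(x).
With y = sum_k a_k x^k, matching x^k gives (k+2)(k+1) a_{k+2} = (k^2 - n^2) a_k = (k - 4)(k + 4) a_k. The right side vanishes at k = 4, so the series with the parity of 4 terminates at degree 4.
Standard normalization: leading coefficient of T_n is 2^(n-1), so a_4 = 2^3 = 8. Work downward with a_k = (k+1)(k+2) a_{k+2} / ((k - 4)(k + 4)):
  a_2 = (3)(4)(8) / ((2 - 4)(2 + 4)) = 96/(-12) = -8
  a_0 = (1)(2)(-8) / ((0 - 4)(0 + 4)) = -16/(-16) = 1
Hence T_4(x) = 8 x^4 - 8 x^2 + 1.

T_4(x); series = 8 x^4 - 8 x^2 + 1


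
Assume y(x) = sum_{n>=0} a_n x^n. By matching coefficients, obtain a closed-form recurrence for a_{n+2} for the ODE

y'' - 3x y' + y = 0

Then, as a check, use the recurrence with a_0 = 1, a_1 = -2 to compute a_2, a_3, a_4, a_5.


Substitute y = sum_n a_n x^n.
y''(x) has coefficient (n+2)(n+1) a_{n+2} at x^n;
-3 x y'(x) has coefficient -3 n a_n at x^n (shift);
y(x) has coefficient 1 a_n at x^n.
Matching x^n: (n+2)(n+1) a_{n+2} + (-3n + 1) a_n = 0.
Thus a_{n+2} = (3n - 1) / ((n+1)(n+2)) * a_n.

Check with a_0 = 1, a_1 = -2 (apply the recurrence for n = 0, 1, 2, 3): a_0 = 1, a_1 = -2, a_2 = -1/2, a_3 = -2/3, a_4 = -5/24, a_5 = -4/15.

a_(n+2) = (3n - 1) / ((n+1)(n+2)) * a_n; check: a_0 = 1, a_1 = -2, a_2 = -1/2, a_3 = -2/3, a_4 = -5/24, a_5 = -4/15
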